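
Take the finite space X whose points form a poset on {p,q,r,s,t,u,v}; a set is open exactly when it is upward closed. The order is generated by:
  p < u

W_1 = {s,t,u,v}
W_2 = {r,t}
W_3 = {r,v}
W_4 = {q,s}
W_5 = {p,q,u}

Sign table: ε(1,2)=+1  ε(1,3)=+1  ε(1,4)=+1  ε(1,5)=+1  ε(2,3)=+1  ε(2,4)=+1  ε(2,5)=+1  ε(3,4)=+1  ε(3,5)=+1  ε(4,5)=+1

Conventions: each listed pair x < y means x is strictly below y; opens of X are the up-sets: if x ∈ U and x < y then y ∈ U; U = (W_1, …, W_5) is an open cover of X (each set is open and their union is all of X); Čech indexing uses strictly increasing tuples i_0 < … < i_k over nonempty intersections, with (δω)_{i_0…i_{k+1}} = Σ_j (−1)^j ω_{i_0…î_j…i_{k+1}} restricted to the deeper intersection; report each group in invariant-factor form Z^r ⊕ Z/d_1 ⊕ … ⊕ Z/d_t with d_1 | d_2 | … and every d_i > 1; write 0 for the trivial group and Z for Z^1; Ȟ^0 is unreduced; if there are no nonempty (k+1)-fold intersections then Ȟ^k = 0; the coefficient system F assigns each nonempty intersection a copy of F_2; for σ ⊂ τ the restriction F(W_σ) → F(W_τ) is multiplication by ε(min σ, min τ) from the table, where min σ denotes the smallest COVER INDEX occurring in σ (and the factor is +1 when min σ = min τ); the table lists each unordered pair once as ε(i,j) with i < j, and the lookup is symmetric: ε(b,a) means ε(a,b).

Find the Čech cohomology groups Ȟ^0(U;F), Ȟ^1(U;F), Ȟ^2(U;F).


Ȟ^0(U;F) ≅ Z/2, Ȟ^1(U;F) ≅ Z/2 ⊕ Z/2, Ȟ^2(U;F) ≅ 0

nonempty intersections:
  W12={t} W13={v} W14={s} W15={u} W23={r} W45={q}
C dims 5,6; δ0: rk_F2 4
Ȟ^0: (5−4)−0=1 ⇒ Z/2
Ȟ^1: (6−0)−4=2 ⇒ Z/2 ⊕ Z/2
Ȟ^2: (0−0)−0=0 ⇒ 0


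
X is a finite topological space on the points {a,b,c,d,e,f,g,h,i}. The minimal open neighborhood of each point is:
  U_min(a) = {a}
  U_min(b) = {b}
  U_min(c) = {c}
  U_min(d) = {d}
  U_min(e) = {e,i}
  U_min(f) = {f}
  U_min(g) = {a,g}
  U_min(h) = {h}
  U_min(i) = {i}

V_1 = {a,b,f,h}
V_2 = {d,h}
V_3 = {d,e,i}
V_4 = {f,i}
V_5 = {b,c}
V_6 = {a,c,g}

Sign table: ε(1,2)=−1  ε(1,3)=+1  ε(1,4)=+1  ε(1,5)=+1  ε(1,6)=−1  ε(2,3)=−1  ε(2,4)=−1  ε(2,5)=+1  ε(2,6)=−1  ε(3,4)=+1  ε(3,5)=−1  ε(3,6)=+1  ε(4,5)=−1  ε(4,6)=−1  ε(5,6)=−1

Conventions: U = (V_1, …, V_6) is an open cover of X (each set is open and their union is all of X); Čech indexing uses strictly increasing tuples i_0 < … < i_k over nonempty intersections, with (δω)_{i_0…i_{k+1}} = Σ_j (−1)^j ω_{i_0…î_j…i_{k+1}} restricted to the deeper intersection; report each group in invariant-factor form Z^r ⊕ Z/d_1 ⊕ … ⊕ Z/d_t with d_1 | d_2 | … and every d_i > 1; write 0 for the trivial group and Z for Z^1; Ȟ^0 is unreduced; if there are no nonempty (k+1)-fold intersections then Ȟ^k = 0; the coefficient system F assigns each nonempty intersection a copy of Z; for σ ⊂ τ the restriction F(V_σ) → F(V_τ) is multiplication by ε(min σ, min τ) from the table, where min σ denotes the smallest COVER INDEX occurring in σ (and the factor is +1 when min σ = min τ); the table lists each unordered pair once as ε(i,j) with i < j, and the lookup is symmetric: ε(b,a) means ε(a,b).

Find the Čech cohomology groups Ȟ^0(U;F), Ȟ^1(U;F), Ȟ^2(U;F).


Ȟ^0(U;F) ≅ Z,  Ȟ^1(U;F) ≅ Z^2,  Ȟ^2(U;F) ≅ 0

nonempty overlaps:
  V12={h} V14={f} V15={b} V16={a} V23={d} V34={i} V56={c}
C dims 6,7; δ0: rk 5, SNF 1^5
degree 0: 6−5−0 = 1 → Ȟ^0 ≅ Z
degree 1: 7−0−5 = 2 → Ȟ^1 ≅ Z^2
degree 2: 0−0−0 = 0 → Ȟ^2 ≅ 0


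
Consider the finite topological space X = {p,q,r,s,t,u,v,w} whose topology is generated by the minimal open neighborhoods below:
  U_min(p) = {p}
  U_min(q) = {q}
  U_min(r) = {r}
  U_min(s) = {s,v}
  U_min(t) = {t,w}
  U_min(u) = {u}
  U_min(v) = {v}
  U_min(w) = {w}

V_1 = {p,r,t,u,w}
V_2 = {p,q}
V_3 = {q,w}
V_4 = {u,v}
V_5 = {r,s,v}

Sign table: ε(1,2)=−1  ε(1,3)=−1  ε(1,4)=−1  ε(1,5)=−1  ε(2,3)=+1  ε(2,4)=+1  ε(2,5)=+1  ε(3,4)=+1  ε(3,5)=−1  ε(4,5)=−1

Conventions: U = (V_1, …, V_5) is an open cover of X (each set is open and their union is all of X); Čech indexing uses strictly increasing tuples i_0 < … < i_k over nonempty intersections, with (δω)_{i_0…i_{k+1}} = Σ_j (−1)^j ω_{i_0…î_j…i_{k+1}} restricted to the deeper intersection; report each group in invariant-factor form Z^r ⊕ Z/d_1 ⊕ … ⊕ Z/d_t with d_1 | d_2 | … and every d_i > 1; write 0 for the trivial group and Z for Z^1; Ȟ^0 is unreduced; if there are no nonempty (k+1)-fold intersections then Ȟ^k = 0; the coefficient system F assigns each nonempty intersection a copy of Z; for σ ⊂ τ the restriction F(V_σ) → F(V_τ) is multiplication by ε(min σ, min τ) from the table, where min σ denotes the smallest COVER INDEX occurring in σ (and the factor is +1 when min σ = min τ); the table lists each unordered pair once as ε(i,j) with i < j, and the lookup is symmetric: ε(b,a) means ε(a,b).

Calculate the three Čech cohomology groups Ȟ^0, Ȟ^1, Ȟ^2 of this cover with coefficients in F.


nonempty overlaps:
  V12={p} V13={w} V14={u} V15={r} V23={q} V45={v}
C dims 5,6; δ0: rk 5, SNF 1^4·2
degree 0: 5−5−0 = 0 → Ȟ^0 ≅ 0
degree 1: 6−0−5 = 1 plus torsion [2] → Ȟ^1 ≅ Z ⊕ Z/2
degree 2: 0−0−0 = 0 → Ȟ^2 ≅ 0

Ȟ^0 = 0, Ȟ^1 = Z ⊕ Z/2 and Ȟ^2 = 0


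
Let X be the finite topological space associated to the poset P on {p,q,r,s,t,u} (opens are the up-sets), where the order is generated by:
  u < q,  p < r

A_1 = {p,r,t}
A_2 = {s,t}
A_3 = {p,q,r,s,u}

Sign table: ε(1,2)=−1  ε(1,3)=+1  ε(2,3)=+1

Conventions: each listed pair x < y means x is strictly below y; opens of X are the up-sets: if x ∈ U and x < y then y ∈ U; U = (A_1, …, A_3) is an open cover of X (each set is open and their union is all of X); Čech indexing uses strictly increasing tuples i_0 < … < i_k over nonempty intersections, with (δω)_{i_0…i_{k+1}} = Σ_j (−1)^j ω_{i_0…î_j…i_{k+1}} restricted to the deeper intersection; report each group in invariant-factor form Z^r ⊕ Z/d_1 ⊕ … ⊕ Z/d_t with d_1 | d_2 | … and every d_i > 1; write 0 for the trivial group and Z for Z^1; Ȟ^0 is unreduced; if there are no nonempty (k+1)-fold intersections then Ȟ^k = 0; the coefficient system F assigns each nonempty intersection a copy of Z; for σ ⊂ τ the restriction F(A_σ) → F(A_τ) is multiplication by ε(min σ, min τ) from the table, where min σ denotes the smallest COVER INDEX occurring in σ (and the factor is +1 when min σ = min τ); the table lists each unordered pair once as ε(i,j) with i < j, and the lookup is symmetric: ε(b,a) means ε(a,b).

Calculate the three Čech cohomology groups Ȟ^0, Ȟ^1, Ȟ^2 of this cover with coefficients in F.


nerve of the cover:
  A12={t} A13={p,r} A23={s}
C dims 3,3; δ0: rk 3, SNF 1^2·2
Ȟ^0 = (3 − 3) − 0 = 0, so Ȟ^0 ≅ 0
Ȟ^1 = (3 − 0) − 3 = 0 plus torsion [2], so Ȟ^1 ≅ Z/2
Ȟ^2 = (0 − 0) − 0 = 0, so Ȟ^2 ≅ 0

Ȟ^0(U;F) ≅ 0,  Ȟ^1(U;F) ≅ Z/2,  Ȟ^2(U;F) ≅ 0


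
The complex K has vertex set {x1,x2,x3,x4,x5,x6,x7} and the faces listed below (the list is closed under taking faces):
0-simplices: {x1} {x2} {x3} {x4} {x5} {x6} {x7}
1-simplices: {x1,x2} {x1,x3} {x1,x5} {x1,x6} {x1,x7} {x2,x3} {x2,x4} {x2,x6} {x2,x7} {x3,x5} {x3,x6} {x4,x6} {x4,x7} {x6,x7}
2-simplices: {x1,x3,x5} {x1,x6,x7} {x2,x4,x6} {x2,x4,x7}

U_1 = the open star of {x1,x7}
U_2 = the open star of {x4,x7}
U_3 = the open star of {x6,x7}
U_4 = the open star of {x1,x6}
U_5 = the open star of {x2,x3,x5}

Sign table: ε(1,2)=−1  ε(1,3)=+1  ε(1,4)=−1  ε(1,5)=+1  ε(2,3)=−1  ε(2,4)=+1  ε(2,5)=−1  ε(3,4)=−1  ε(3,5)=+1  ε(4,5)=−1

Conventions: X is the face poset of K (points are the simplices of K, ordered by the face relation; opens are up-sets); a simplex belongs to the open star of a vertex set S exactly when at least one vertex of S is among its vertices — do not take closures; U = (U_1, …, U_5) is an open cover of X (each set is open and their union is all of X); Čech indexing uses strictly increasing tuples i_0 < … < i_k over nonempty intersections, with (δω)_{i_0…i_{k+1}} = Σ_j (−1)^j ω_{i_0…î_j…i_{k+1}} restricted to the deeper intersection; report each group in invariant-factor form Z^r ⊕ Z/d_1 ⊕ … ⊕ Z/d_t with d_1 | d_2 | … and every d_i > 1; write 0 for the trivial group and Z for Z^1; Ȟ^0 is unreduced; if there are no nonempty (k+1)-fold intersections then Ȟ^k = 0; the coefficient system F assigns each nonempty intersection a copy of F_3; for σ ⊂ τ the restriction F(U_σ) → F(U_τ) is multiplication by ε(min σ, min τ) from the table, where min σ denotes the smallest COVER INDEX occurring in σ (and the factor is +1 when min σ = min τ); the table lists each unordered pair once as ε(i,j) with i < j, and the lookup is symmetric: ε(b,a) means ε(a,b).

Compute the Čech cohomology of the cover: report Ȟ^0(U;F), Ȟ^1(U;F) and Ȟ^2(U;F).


intersection data:
  U1={{x1},{x7},{x1,x2},{x1,x3},{x1,x5},{x1,x6},{x1,x7},{x2,x7},{x4,x7},{x6,x7},{x1,x3,x5},{x1,x6,x7},{x2,x4,x7}} U2={{x4},{x7},{x1,x7},{x2,x4},{x2,x7},{x4,x6},{x4,x7},{x6,x7},{x1,x6,x7},{x2,x4,x6},{x2,x4,x7}} U3={{x6},{x7},{x1,x6},{x1,x7},{x2,x6},{x2,x7},{x3,x6},{x4,x6},{x4,x7},{x6,x7},{x1,x6,x7},{x2,x4,x6},{x2,x4,x7}} U4={{x1},{x6},{x1,x2},{x1,x3},{x1,x5},{x1,x6},{x1,x7},{x2,x6},{x3,x6},{x4,x6},{x6,x7},{x1,x3,x5},{x1,x6,x7},{x2,x4,x6}} U5={{x2},{x3},{x5},{x1,x2},{x1,x3},{x1,x5},{x2,x3},{x2,x4},{x2,x6},{x2,x7},{x3,x5},{x3,x6},{x1,x3,x5},{x2,x4,x6},{x2,x4,x7}}
  U12={{x7},{x1,x7},{x2,x7},{x4,x7},{x6,x7},{x1,x6,x7},{x2,x4,x7}} U13={{x7},{x1,x6},{x1,x7},{x2,x7},{x4,x7},{x6,x7},{x1,x6,x7},{x2,x4,x7}} U14={{x1},{x1,x2},{x1,x3},{x1,x5},{x1,x6},{x1,x7},{x6,x7},{x1,x3,x5},{x1,x6,x7}} U15={{x1,x2},{x1,x3},{x1,x5},{x2,x7},{x1,x3,x5},{x2,x4,x7}} U23={{x7},{x1,x7},{x2,x7},{x4,x6},{x4,x7},{x6,x7},{x1,x6,x7},{x2,x4,x6},{x2,x4,x7}} U24={{x1,x7},{x4,x6},{x6,x7},{x1,x6,x7},{x2,x4,x6}} U25={{x2,x4},{x2,x7},{x2,x4,x6},{x2,x4,x7}} U34={{x6},{x1,x6},{x1,x7},{x2,x6},{x3,x6},{x4,x6},{x6,x7},{x1,x6,x7},{x2,x4,x6}} U35={{x2,x6},{x2,x7},{x3,x6},{x2,x4,x6},{x2,x4,x7}} U45={{x1,x2},{x1,x3},{x1,x5},{x2,x6},{x3,x6},{x1,x3,x5},{x2,x4,x6}}
  U123={{x7},{x1,x7},{x2,x7},{x4,x7},{x6,x7},{x1,x6,x7},{x2,x4,x7}} U124={{x1,x7},{x6,x7},{x1,x6,x7}} U125={{x2,x7},{x2,x4,x7}} U134={{x1,x6},{x1,x7},{x6,x7},{x1,x6,x7}} U135={{x2,x7},{x2,x4,x7}} U145={{x1,x2},{x1,x3},{x1,x5},{x1,x3,x5}} U234={{x1,x7},{x4,x6},{x6,x7},{x1,x6,x7},{x2,x4,x6}} U235={{x2,x7},{x2,x4,x6},{x2,x4,x7}} U245={{x2,x4,x6}} U345={{x2,x6},{x3,x6},{x2,x4,x6}}
  U1234={{x1,x7},{x6,x7},{x1,x6,x7}} U1235={{x2,x7},{x2,x4,x7}} U2345={{x2,x4,x6}}
C dims 5,10,10,3; δ0: rk_F3 4; δ1: rk_F3 6; δ2: rk_F3 3
Ȟ^0 = (5 − 4) − 0 = 1, so Ȟ^0 ≅ Z/3
Ȟ^1 = (10 − 6) − 4 = 0, so Ȟ^1 ≅ 0
Ȟ^2 = (10 − 3) − 6 = 1, so Ȟ^2 ≅ Z/3

Ȟ^0(U;F) ≅ Z/3; Ȟ^1(U;F) ≅ 0; Ȟ^2(U;F) ≅ Z/3


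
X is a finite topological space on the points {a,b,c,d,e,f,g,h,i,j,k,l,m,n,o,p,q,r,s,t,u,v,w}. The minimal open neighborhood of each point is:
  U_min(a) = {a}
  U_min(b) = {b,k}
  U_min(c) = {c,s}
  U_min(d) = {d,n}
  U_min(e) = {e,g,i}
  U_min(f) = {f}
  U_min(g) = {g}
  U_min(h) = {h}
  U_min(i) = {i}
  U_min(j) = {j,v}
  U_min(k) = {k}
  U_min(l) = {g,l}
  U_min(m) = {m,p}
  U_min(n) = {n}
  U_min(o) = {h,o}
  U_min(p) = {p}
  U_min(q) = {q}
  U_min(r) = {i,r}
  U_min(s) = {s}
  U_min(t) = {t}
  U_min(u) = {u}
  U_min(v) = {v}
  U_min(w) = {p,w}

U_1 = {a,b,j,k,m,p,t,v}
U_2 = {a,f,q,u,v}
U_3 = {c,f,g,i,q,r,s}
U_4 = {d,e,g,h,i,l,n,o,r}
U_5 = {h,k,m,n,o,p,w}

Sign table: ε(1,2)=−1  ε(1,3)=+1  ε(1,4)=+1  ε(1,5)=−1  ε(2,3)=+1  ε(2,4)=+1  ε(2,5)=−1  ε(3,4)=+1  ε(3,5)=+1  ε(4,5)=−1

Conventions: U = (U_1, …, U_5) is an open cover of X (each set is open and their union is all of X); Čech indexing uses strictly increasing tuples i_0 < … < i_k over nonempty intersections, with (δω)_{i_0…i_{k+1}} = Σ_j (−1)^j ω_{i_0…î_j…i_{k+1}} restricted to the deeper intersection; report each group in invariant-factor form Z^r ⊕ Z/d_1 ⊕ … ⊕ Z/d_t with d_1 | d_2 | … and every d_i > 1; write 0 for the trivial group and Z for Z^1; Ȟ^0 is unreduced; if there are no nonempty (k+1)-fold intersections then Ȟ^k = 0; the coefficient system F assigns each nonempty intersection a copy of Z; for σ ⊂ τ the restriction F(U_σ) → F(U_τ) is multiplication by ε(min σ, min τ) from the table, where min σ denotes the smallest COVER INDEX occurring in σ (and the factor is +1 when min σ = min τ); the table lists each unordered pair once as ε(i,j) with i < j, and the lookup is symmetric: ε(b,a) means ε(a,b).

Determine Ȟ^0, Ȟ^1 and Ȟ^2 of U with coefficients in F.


Ȟ^0 ≅ 0, Ȟ^1 ≅ Z/2 and Ȟ^2 ≅ 0

nerve simplices:
  U12={a,v} U15={k,m,p} U23={f,q} U34={g,i,r} U45={h,n,o}
C dims 5,5; δ0: rk 5, SNF 1^4·2
degree 0: 5−5−0 = 0 → Ȟ^0 ≅ 0
degree 1: 5−0−5 = 0 plus torsion [2] → Ȟ^1 ≅ Z/2
degree 2: 0−0−0 = 0 → Ȟ^2 ≅ 0


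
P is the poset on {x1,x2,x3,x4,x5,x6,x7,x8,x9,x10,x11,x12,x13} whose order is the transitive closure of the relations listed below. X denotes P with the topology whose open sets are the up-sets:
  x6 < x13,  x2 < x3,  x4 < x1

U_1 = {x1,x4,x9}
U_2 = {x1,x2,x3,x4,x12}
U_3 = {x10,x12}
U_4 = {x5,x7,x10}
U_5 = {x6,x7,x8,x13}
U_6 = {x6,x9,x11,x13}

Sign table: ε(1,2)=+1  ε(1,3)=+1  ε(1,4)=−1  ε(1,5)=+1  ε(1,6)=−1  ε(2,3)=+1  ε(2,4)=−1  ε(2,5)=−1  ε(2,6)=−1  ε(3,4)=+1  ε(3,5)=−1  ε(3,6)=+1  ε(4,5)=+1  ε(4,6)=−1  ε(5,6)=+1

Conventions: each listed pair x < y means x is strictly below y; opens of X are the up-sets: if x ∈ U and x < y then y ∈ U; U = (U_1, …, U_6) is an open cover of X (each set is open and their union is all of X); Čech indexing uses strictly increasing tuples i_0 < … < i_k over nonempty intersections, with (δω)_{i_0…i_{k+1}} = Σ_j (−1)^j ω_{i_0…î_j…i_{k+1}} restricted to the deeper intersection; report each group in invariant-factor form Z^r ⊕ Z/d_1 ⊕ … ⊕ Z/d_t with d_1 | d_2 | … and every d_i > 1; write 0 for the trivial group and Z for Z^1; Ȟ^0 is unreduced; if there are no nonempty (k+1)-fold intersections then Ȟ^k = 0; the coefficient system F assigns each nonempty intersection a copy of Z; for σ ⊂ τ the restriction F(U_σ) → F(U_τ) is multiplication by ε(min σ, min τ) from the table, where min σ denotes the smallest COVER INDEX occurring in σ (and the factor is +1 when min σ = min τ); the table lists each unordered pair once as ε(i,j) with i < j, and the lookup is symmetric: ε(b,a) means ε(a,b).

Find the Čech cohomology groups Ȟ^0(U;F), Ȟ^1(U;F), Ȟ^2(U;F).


Ȟ^0 = 0; Ȟ^1 = Z/2; Ȟ^2 = 0

nerve simplices:
  U12={x1,x4} U16={x9} U23={x12} U34={x10} U45={x7} U56={x6,x13}
C dims 6,6; δ0: rk 6, SNF 1^5·2
degree 0: 6−6−0 = 0 → Ȟ^0 ≅ 0
degree 1: 6−0−6 = 0 plus torsion [2] → Ȟ^1 ≅ Z/2
degree 2: 0−0−0 = 0 → Ȟ^2 ≅ 0


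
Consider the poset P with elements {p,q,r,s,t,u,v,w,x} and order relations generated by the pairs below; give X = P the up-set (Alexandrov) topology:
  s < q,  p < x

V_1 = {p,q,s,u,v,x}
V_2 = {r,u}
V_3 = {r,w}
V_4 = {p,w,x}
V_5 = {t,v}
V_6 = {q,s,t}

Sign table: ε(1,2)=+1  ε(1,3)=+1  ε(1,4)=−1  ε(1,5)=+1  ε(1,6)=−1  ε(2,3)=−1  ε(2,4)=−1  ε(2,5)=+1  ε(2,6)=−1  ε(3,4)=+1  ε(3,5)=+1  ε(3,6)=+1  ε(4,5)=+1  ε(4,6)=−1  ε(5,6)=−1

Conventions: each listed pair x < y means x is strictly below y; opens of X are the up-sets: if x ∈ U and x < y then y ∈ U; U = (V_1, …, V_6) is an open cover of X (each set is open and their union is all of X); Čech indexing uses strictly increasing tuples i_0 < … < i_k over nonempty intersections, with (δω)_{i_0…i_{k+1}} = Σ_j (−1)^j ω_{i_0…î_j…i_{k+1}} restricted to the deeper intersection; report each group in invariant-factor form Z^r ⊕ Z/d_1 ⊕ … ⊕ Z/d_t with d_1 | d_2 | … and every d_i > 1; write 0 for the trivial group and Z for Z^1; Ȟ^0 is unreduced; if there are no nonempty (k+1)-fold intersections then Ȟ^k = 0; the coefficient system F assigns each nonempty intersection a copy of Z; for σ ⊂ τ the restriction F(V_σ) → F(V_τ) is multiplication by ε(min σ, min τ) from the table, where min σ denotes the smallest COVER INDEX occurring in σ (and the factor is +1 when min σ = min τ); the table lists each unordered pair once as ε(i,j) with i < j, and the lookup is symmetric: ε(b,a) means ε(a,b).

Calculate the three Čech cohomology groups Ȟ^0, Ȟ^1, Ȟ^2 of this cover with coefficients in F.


intersection data:
  V12={u} V14={p,x} V15={v} V16={q,s} V23={r} V34={w} V56={t}
C dims 6,7; δ0: rk 5, SNF 1^5
Ȟ^0 = (6 − 5) − 0 = 1, so Ȟ^0 ≅ Z
Ȟ^1 = (7 − 0) − 5 = 2, so Ȟ^1 ≅ Z^2
Ȟ^2 = (0 − 0) − 0 = 0, so Ȟ^2 ≅ 0

Ȟ^0 ≅ Z; Ȟ^1 ≅ Z^2; Ȟ^2 ≅ 0


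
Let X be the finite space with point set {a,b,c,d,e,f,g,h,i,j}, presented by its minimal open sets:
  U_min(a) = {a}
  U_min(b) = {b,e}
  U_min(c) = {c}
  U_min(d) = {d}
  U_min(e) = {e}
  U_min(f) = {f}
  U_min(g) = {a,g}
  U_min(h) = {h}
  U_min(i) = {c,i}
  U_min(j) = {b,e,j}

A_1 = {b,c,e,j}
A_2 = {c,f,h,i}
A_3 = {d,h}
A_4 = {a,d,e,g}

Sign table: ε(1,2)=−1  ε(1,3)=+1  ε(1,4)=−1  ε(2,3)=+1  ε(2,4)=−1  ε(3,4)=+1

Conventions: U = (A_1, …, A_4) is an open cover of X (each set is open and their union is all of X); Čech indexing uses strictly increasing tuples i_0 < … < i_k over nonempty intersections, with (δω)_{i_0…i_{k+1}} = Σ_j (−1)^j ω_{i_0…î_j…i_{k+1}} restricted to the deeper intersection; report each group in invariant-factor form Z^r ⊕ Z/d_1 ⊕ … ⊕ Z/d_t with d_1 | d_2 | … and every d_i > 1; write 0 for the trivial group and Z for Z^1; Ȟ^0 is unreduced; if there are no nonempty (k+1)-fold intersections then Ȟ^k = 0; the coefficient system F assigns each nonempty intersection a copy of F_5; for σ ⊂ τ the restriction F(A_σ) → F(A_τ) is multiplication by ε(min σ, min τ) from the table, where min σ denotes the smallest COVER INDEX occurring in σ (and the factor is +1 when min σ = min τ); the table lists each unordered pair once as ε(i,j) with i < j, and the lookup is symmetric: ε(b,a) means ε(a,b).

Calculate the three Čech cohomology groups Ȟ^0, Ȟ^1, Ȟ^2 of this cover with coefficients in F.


Ȟ^0 = Z/5; Ȟ^1 = Z/5; Ȟ^2 = 0

nerve of the cover:
  A12={c} A14={e} A23={h} A34={d}
C dims 4,4; δ0: rk_F5 3
Ȟ^0 = (4 − 3) − 0 = 1, so Ȟ^0 ≅ Z/5
Ȟ^1 = (4 − 0) − 3 = 1, so Ȟ^1 ≅ Z/5
Ȟ^2 = (0 − 0) − 0 = 0, so Ȟ^2 ≅ 0


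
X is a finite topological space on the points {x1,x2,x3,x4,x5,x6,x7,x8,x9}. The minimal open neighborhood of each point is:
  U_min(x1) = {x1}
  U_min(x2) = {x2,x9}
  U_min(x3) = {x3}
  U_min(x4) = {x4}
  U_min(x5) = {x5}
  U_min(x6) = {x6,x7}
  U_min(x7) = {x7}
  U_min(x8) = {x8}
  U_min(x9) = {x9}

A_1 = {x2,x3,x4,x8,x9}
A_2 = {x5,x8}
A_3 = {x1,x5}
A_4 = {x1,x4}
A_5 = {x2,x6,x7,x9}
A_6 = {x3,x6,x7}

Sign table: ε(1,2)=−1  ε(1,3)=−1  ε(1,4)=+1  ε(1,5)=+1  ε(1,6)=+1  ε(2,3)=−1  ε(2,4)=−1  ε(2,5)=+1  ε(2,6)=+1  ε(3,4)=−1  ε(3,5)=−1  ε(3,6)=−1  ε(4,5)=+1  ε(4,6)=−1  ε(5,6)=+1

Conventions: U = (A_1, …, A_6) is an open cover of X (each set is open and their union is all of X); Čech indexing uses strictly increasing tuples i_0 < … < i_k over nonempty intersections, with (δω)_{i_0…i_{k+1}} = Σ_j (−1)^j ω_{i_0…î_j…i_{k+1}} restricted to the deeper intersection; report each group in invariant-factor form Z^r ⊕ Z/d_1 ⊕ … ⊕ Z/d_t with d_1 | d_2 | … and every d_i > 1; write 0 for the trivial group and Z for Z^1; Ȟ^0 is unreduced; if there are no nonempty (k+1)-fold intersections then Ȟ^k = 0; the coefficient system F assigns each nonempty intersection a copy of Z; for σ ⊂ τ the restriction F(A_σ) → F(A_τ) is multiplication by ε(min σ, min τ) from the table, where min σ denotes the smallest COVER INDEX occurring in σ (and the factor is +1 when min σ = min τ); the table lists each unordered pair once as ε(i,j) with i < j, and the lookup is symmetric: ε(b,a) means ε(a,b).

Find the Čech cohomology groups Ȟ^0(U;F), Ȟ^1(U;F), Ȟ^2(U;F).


Ȟ^0 = 0, Ȟ^1 = Z ⊕ Z/2 and Ȟ^2 = 0

nonempty intersections:
  A12={x8} A14={x4} A15={x2,x9} A16={x3} A23={x5} A34={x1} A56={x6,x7}
C dims 6,7; δ0: rk 6, SNF 1^5·2
Ȟ^0: (6−6)−0=0 ⇒ 0
Ȟ^1: (7−0)−6=1 plus torsion [2] ⇒ Z ⊕ Z/2
Ȟ^2: (0−0)−0=0 ⇒ 0


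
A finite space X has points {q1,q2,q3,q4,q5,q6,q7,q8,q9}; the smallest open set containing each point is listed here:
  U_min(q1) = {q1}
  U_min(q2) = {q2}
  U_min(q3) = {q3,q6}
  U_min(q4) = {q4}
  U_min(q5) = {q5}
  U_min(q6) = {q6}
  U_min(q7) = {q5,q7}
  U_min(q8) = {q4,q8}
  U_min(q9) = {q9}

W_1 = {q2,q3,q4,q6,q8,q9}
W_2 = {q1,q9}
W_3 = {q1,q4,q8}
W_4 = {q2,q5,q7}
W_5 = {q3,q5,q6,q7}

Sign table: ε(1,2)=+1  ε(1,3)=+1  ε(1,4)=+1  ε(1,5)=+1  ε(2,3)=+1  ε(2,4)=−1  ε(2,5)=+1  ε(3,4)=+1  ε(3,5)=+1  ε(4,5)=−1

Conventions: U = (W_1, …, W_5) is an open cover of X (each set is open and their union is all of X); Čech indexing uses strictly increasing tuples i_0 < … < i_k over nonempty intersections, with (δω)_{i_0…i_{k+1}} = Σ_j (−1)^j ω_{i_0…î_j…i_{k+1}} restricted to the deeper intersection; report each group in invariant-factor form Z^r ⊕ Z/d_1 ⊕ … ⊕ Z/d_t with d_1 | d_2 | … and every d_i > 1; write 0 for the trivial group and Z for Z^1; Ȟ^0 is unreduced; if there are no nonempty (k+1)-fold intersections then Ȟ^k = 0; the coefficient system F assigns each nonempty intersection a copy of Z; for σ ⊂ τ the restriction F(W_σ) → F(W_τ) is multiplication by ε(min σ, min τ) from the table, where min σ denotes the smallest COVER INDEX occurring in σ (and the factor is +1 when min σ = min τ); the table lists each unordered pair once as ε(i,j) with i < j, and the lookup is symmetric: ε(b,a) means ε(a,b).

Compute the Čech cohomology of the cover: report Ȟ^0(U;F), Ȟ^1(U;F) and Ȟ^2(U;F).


nonempty intersections:
  W12={q9} W13={q4,q8} W14={q2} W15={q3,q6} W23={q1} W45={q5,q7}
C dims 5,6; δ0: rk 5, SNF 1^4·2
Ȟ^0: (5−5)−0=0 ⇒ 0
Ȟ^1: (6−0)−5=1 plus torsion [2] ⇒ Z ⊕ Z/2
Ȟ^2: (0−0)−0=0 ⇒ 0

Ȟ^0(U;F) ≅ 0, Ȟ^1(U;F) ≅ Z ⊕ Z/2, Ȟ^2(U;F) ≅ 0


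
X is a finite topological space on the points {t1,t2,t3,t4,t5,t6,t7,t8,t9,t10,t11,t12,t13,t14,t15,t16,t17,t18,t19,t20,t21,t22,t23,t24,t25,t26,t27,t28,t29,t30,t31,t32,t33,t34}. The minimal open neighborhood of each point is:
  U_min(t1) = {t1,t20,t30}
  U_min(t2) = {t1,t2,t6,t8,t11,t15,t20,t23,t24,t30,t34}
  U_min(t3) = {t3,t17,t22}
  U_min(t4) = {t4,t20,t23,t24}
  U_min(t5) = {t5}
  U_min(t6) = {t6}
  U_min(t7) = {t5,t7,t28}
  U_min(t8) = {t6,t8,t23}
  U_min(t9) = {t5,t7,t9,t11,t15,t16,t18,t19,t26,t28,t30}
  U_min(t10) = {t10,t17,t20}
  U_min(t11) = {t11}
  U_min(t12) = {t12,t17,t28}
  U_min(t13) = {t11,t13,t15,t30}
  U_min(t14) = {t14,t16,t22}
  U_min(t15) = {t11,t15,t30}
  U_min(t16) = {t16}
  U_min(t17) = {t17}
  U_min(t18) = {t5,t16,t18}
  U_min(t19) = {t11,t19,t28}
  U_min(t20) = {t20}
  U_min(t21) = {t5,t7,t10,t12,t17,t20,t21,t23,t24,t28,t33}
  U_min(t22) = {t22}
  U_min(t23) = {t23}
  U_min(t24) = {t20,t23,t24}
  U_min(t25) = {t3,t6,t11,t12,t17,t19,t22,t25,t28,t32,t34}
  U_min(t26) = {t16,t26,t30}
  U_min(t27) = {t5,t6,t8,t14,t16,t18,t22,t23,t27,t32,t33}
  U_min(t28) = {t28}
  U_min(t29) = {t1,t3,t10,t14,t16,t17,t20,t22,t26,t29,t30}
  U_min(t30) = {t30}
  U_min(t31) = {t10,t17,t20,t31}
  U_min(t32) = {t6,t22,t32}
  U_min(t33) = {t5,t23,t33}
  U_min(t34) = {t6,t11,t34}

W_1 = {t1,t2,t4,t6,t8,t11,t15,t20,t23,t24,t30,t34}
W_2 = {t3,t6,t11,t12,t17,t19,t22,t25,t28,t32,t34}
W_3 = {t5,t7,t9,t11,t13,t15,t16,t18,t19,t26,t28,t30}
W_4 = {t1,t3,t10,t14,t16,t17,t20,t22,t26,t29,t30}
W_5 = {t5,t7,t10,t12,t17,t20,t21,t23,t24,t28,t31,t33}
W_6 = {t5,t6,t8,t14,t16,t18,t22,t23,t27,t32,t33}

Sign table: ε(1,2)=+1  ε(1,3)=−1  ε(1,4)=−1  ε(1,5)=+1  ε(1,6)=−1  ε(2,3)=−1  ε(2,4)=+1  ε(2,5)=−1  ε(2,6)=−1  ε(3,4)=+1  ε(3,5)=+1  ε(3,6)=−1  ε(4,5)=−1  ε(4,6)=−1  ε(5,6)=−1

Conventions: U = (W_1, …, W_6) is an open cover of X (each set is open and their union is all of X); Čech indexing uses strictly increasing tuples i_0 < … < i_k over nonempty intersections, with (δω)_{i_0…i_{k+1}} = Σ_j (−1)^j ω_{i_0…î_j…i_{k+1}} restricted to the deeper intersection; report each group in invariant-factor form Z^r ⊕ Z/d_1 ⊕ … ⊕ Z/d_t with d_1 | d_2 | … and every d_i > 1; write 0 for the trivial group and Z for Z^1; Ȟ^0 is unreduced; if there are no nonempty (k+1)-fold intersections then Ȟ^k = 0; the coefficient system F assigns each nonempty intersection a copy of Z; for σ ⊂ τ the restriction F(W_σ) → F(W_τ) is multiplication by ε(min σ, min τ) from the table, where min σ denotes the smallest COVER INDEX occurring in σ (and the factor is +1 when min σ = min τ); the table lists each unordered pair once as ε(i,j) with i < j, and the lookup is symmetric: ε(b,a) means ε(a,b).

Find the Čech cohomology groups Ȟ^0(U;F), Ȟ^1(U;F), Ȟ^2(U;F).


Ȟ^0(U;F) ≅ 0; Ȟ^1(U;F) ≅ Z/2; Ȟ^2(U;F) ≅ Z

nerve simplices:
  W12={t6,t11,t34} W13={t11,t15,t30} W14={t1,t20,t30} W15={t20,t23,t24} W16={t6,t8,t23} W23={t11,t19,t28} W24={t3,t17,t22} W25={t12,t17,t28} W26={t6,t22,t32} W34={t16,t26,t30} W35={t5,t7,t28} W36={t5,t16,t18} W45={t10,t17,t20} W46={t14,t16,t22} W56={t5,t23,t33}
  W123={t11} W126={t6} W134={t30} W145={t20} W156={t23} W235={t28} W245={t17} W246={t22} W346={t16} W356={t5}
C dims 6,15,10; δ0: rk 6, SNF 1^5·2; δ1: rk 9, SNF 1^9
degree 0: 6−6−0 = 0 → Ȟ^0 ≅ 0
degree 1: 15−9−6 = 0 plus torsion [2] → Ȟ^1 ≅ Z/2
degree 2: 10−0−9 = 1 → Ȟ^2 ≅ Z


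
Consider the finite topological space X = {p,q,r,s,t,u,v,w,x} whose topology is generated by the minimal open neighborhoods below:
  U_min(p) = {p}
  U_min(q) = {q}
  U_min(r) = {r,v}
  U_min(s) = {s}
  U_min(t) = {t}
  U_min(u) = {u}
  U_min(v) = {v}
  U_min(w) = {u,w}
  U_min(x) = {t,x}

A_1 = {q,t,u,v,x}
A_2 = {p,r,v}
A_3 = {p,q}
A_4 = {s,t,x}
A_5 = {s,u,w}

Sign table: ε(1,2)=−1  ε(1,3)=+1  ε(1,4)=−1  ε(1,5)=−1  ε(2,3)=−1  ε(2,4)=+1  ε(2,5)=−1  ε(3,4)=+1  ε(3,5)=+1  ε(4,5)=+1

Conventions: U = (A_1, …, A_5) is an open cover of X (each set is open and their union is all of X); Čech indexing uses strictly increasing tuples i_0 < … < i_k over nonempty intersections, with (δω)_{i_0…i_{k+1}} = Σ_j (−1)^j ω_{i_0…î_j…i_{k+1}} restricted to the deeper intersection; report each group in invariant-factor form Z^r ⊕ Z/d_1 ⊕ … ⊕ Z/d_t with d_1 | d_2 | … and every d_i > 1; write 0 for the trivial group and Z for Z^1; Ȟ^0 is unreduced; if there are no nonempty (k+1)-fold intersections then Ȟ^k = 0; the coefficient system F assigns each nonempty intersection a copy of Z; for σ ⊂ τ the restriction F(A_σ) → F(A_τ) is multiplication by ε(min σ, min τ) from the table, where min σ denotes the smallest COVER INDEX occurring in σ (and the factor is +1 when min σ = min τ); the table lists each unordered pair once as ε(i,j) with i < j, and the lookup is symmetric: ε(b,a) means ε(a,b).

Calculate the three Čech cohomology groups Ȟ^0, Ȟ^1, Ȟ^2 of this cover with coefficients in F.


Ȟ^0 = Z; Ȟ^1 = Z^2; Ȟ^2 = 0

cover nerve:
  A12={v} A13={q} A14={t,x} A15={u} A23={p} A45={s}
C dims 5,6; δ0: rk 4, SNF 1^4
Ȟ^0: (5−4)−0=1 ⇒ Z
Ȟ^1: (6−0)−4=2 ⇒ Z^2
Ȟ^2: (0−0)−0=0 ⇒ 0


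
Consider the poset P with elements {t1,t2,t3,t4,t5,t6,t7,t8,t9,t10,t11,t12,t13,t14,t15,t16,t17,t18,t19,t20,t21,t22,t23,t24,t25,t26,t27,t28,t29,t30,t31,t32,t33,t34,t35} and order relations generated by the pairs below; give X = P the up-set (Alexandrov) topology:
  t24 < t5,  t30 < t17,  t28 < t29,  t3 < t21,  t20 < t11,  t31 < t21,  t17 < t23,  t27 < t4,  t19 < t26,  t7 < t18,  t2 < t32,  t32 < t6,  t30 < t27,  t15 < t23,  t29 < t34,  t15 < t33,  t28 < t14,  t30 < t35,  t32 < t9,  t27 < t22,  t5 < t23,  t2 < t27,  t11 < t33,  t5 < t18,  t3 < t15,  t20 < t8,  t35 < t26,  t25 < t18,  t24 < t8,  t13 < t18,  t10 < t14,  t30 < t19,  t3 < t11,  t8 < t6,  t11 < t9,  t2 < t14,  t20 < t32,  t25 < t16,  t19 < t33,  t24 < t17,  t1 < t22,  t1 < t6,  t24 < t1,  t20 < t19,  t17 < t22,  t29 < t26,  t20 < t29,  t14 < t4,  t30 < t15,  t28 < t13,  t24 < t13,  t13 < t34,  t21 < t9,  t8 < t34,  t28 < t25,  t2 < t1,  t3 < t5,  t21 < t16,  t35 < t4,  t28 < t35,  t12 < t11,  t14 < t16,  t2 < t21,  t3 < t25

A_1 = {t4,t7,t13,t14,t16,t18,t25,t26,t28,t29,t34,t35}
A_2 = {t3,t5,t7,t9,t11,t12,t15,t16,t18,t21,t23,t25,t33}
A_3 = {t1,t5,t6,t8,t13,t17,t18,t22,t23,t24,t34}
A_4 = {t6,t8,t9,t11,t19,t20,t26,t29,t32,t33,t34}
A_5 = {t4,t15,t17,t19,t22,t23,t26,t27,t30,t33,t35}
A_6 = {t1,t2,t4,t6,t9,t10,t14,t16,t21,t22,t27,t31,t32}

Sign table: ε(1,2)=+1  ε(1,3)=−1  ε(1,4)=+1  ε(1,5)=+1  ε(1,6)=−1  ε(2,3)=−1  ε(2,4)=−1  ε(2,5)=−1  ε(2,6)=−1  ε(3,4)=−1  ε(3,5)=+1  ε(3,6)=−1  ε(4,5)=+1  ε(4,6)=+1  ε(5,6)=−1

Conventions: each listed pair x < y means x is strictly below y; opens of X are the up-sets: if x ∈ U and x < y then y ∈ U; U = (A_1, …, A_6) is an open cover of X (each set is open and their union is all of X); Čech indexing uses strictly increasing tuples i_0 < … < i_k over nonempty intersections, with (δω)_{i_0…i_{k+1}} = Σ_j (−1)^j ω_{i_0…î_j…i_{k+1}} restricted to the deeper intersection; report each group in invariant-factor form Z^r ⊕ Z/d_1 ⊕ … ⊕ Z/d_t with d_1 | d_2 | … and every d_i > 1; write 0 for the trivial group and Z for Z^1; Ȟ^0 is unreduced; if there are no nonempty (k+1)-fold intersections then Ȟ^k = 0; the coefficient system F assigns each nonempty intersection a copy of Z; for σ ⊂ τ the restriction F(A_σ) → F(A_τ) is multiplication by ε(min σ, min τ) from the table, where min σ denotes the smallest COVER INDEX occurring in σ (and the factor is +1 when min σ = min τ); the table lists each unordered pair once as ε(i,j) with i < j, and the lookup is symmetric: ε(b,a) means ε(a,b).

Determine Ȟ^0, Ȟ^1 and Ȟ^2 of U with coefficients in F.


nonempty overlaps:
  A12={t7,t16,t18,t25} A13={t13,t18,t34} A14={t26,t29,t34} A15={t4,t26,t35} A16={t4,t14,t16} A23={t5,t18,t23} A24={t9,t11,t33} A25={t15,t23,t33} A26={t9,t16,t21} A34={t6,t8,t34} A35={t17,t22,t23} A36={t1,t6,t22} A45={t19,t26,t33} A46={t6,t9,t32} A56={t4,t22,t27}
  A123={t18} A126={t16} A134={t34} A145={t26} A156={t4} A235={t23} A245={t33} A246={t9} A346={t6} A356={t22}
C dims 6,15,10; δ0: rk 6, SNF 1^5·2; δ1: rk 9, SNF 1^9
degree 0: 6−6−0 = 0 → Ȟ^0 ≅ 0
degree 1: 15−9−6 = 0 plus torsion [2] → Ȟ^1 ≅ Z/2
degree 2: 10−0−9 = 1 → Ȟ^2 ≅ Z

Ȟ^0 ≅ 0,  Ȟ^1 ≅ Z/2,  Ȟ^2 ≅ Z


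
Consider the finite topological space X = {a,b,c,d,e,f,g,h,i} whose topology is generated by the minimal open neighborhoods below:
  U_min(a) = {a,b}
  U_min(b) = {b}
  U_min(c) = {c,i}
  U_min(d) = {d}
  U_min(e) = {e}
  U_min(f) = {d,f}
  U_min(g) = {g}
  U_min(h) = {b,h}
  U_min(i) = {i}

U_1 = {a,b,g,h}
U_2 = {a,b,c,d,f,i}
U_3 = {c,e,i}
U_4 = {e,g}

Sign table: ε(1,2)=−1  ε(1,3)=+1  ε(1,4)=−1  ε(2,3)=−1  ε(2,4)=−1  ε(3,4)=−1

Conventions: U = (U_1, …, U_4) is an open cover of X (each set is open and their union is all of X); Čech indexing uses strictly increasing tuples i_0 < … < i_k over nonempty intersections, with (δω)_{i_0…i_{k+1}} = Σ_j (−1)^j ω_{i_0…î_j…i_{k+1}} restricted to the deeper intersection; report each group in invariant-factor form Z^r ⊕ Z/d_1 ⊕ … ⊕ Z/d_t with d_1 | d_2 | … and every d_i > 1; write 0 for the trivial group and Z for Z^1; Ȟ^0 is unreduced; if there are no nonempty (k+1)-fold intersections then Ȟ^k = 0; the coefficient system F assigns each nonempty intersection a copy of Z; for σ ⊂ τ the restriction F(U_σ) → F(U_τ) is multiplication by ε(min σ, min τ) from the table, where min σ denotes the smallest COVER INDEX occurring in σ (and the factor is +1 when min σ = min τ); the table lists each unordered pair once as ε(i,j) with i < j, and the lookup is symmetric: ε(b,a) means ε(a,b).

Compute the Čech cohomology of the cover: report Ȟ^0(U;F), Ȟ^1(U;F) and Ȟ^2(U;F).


nerve simplices:
  U12={a,b} U14={g} U23={c,i} U34={e}
C dims 4,4; δ0: rk 3, SNF 1^3
degree 0: 4−3−0 = 1 → Ȟ^0 ≅ Z
degree 1: 4−0−3 = 1 → Ȟ^1 ≅ Z
degree 2: 0−0−0 = 0 → Ȟ^2 ≅ 0

Ȟ^0 = Z, Ȟ^1 = Z, Ȟ^2 = 0


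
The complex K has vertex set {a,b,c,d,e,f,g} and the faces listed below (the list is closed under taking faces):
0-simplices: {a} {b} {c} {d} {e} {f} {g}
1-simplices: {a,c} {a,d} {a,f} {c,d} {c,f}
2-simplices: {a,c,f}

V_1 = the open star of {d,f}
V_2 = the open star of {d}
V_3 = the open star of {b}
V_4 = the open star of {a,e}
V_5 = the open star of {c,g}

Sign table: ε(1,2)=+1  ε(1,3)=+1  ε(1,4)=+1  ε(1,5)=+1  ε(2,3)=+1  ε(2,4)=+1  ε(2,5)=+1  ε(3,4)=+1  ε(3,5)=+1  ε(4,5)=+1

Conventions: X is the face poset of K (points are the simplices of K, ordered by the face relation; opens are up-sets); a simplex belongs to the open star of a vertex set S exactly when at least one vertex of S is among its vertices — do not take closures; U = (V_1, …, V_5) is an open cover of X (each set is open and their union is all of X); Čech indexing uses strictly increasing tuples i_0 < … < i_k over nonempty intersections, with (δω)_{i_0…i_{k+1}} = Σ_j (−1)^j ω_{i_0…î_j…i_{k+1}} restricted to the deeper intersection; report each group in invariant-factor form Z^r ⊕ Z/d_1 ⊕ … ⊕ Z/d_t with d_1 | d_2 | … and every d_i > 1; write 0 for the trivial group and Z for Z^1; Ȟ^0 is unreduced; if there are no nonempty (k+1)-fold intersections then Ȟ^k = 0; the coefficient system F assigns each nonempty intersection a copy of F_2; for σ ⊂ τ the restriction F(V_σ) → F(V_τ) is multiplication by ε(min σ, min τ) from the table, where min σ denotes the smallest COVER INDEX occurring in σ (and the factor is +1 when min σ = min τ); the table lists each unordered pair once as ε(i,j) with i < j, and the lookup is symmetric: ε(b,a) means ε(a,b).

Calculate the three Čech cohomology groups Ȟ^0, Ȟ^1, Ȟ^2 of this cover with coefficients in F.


Ȟ^0 = Z/2 ⊕ Z/2, Ȟ^1 = 0 and Ȟ^2 = 0

intersection data:
  V1={{d},{f},{a,d},{a,f},{c,d},{c,f},{a,c,f}} V2={{d},{a,d},{c,d}} V3={{b}} V4={{a},{e},{a,c},{a,d},{a,f},{a,c,f}} V5={{c},{g},{a,c},{c,d},{c,f},{a,c,f}}
  V12={{d},{a,d},{c,d}} V14={{a,d},{a,f},{a,c,f}} V15={{c,d},{c,f},{a,c,f}} V24={{a,d}} V25={{c,d}} V45={{a,c},{a,c,f}}
  V124={{a,d}} V125={{c,d}} V145={{a,c,f}}
C dims 5,6,3; δ0: rk_F2 3; δ1: rk_F2 3
Ȟ^0 = (5 − 3) − 0 = 2, so Ȟ^0 ≅ Z/2 ⊕ Z/2
Ȟ^1 = (6 − 3) − 3 = 0, so Ȟ^1 ≅ 0
Ȟ^2 = (3 − 0) − 3 = 0, so Ȟ^2 ≅ 0


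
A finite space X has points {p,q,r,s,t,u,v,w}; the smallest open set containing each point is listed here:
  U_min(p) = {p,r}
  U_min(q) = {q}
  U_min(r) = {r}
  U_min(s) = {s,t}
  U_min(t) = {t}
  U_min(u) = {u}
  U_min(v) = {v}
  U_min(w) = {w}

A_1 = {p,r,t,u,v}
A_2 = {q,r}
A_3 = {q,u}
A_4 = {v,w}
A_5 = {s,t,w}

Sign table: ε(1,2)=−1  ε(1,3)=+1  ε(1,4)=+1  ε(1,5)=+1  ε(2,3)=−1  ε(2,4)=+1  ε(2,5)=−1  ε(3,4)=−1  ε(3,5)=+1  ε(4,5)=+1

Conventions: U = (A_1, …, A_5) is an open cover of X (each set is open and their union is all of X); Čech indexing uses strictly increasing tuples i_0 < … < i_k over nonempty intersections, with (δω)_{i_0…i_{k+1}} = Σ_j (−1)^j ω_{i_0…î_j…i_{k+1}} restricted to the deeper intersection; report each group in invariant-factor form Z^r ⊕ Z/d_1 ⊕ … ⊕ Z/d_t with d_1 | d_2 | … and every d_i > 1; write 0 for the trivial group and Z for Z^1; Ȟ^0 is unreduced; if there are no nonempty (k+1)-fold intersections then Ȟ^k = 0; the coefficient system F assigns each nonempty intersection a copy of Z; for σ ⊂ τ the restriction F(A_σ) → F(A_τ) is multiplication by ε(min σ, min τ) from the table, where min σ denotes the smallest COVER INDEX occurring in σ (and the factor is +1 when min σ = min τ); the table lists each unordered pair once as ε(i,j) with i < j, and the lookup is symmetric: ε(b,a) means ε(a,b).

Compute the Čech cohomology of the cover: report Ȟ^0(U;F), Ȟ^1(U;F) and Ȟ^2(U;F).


nerve of the cover:
  A12={r} A13={u} A14={v} A15={t} A23={q} A45={w}
C dims 5,6; δ0: rk 4, SNF 1^4
Ȟ^0 = (5 − 4) − 0 = 1, so Ȟ^0 ≅ Z
Ȟ^1 = (6 − 0) − 4 = 2, so Ȟ^1 ≅ Z^2
Ȟ^2 = (0 − 0) − 0 = 0, so Ȟ^2 ≅ 0

Ȟ^0 = Z; Ȟ^1 = Z^2; Ȟ^2 = 0


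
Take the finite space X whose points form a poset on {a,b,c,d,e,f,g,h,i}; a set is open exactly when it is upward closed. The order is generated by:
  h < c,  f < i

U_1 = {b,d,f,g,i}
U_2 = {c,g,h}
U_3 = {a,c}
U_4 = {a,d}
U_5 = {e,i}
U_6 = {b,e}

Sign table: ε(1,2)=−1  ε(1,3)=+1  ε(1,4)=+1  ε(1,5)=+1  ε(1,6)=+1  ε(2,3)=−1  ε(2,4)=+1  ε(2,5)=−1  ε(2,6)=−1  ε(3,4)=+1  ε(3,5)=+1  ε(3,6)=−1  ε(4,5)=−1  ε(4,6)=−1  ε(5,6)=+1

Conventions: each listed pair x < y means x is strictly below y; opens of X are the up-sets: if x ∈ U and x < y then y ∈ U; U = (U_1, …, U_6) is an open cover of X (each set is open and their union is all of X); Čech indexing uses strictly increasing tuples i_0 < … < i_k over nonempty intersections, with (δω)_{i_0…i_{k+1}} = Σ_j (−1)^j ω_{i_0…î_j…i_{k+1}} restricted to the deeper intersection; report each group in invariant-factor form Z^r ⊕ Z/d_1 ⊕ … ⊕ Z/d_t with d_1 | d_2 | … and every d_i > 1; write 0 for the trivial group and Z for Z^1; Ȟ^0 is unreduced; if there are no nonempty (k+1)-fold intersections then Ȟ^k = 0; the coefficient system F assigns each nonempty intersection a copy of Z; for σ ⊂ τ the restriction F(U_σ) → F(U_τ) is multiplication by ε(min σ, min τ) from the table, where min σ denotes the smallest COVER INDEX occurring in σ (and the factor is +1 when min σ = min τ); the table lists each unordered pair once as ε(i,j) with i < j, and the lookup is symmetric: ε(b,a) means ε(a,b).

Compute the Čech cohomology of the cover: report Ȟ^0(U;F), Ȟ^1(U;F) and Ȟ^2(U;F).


nonempty overlaps:
  U12={g} U14={d} U15={i} U16={b} U23={c} U34={a} U56={e}
C dims 6,7; δ0: rk 5, SNF 1^5
degree 0: 6−5−0 = 1 → Ȟ^0 ≅ Z
degree 1: 7−0−5 = 2 → Ȟ^1 ≅ Z^2
degree 2: 0−0−0 = 0 → Ȟ^2 ≅ 0

Ȟ^0 ≅ Z, Ȟ^1 ≅ Z^2, Ȟ^2 ≅ 0


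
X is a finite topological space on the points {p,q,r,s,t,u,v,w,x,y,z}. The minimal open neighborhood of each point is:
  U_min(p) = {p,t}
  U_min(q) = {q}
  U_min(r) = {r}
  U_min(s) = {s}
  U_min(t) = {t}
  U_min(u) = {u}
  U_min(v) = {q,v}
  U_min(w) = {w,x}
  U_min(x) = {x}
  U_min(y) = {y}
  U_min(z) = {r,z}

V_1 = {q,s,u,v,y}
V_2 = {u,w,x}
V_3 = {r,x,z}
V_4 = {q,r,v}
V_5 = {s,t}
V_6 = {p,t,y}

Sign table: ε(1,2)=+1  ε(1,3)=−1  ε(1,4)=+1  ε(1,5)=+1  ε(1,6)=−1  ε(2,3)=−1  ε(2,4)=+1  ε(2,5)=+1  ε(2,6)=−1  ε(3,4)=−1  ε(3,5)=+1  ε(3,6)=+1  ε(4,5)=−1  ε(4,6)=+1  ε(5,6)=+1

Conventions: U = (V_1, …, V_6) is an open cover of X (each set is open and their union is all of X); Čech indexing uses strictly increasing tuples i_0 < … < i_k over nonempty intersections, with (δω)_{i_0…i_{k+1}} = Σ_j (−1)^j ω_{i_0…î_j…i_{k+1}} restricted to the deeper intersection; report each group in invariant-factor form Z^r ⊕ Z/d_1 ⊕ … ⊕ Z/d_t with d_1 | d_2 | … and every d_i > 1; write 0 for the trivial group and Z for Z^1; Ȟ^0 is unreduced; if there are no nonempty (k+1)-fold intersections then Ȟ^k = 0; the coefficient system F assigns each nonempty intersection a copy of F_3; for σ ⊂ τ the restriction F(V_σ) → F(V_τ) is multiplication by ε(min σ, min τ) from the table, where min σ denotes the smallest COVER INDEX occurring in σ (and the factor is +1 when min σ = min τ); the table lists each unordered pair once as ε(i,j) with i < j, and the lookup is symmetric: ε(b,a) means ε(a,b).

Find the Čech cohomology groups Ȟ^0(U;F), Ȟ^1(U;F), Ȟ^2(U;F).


nerve simplices:
  V12={u} V14={q,v} V15={s} V16={y} V23={x} V34={r} V56={t}
C dims 6,7; δ0: rk_F3 6
degree 0: 6−6−0 = 0 → Ȟ^0 ≅ 0
degree 1: 7−0−6 = 1 → Ȟ^1 ≅ Z/3
degree 2: 0−0−0 = 0 → Ȟ^2 ≅ 0

Ȟ^0(U;F) ≅ 0; Ȟ^1(U;F) ≅ Z/3; Ȟ^2(U;F) ≅ 0


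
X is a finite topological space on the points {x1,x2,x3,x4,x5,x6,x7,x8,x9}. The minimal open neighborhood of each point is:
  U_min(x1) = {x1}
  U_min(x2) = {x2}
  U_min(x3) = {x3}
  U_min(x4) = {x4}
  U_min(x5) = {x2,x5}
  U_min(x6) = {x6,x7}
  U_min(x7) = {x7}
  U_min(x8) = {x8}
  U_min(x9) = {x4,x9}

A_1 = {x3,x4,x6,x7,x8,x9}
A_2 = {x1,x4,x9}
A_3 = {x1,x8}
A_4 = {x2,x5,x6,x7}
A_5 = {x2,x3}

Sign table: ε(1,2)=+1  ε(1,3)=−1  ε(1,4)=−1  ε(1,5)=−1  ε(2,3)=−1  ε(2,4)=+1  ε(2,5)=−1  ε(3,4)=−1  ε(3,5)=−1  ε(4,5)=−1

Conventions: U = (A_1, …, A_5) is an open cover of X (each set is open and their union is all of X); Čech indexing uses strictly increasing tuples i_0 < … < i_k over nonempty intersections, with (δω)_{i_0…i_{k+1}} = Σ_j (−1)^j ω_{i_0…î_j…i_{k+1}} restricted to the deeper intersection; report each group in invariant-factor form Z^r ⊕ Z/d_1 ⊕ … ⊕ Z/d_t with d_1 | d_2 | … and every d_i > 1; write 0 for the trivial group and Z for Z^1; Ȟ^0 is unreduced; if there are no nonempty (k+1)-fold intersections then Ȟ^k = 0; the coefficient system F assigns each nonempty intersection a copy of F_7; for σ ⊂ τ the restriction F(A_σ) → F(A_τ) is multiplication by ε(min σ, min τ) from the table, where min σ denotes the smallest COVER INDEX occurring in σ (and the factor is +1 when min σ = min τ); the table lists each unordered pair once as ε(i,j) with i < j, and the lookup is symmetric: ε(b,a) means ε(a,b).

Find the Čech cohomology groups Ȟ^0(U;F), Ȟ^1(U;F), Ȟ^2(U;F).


Ȟ^0(U;F) ≅ 0, Ȟ^1(U;F) ≅ Z/7, Ȟ^2(U;F) ≅ 0

nerve of the cover:
  A12={x4,x9} A13={x8} A14={x6,x7} A15={x3} A23={x1} A45={x2}
C dims 5,6; δ0: rk_F7 5
Ȟ^0 = (5 − 5) − 0 = 0, so Ȟ^0 ≅ 0
Ȟ^1 = (6 − 0) − 5 = 1, so Ȟ^1 ≅ Z/7
Ȟ^2 = (0 − 0) − 0 = 0, so Ȟ^2 ≅ 0
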